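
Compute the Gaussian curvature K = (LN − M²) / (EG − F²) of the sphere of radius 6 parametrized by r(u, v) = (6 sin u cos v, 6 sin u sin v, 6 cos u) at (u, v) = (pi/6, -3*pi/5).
K = 1/36

Coefficients of the first fundamental form: E = 36, F = 0, G = 36*sin(u)^2.
Coefficients of the second fundamental form: L = -6*sin(u)/Abs(sin(u)), M = 0, N = -6*sin(u)^3/Abs(sin(u)).
Assemble K = (LN − M²)/(EG − F²) = 1/36. At (u, v) = (pi/6, -3*pi/5): K = 1/36.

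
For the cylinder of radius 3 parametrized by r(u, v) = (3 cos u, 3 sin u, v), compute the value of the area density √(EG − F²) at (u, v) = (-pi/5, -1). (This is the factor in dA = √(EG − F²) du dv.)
√(EG − F²)|_{(-pi/5, -1)} = 3

E = 9, F = 0, G = 1, so EG − F² = 9. Taking the positive square root: √(EG − F²) = 3. At (u, v) = (-pi/5, -1): 3.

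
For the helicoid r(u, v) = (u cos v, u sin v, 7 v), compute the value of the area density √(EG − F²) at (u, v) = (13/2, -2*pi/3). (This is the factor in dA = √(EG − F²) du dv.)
√(EG − F²)|_{(13/2, -2*pi/3)} = sqrt(365)/2

E = 1, F = 0, G = u^2 + 49, so EG − F² = u^2 + 49. Taking the positive square root: √(EG − F²) = sqrt(u^2 + 49). At (u, v) = (13/2, -2*pi/3): sqrt(365)/2.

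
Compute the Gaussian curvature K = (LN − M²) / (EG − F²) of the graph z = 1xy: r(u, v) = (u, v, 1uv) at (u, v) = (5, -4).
K = -1/1764

Coefficients of the first fundamental form: E = v^2 + 1, F = u*v, G = u^2 + 1.
Coefficients of the second fundamental form: L = 0, M = 1/sqrt(u^2 + v^2 + 1), N = 0.
Assemble K = (LN − M²)/(EG − F²) = 1/((u^2*v^2 - (u^2 + 1)*(v^2 + 1))*(u^2 + v^2 + 1)). At (u, v) = (5, -4): K = -1/1764.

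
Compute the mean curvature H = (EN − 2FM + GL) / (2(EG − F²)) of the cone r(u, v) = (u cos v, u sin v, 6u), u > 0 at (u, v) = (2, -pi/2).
H = 3*sqrt(37)/74

With E = 37, F = 0, G = u^2, L = 0, M = 0, N = 6*sqrt(37)*u^2/(37*Abs(u)), assemble
  H = (EN − 2FM + GL) / (2(EG − F²)) = 3*sqrt(37)/(37*Abs(u)).
At (u, v) = (2, -pi/2): H = 3*sqrt(37)/74.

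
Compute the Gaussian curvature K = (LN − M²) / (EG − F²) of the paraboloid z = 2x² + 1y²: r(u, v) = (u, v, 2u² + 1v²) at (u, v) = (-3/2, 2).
K = 8/2809

Coefficients of the first fundamental form: E = 16*u^2 + 1, F = 8*u*v, G = 4*v^2 + 1.
Coefficients of the second fundamental form: L = 4/sqrt(16*u^2 + 4*v^2 + 1), M = 0, N = 2/sqrt(16*u^2 + 4*v^2 + 1).
Assemble K = (LN − M²)/(EG − F²) = 8/(256*u^4 + 128*u^2*v^2 + 32*u^2 + 16*v^4 + 8*v^2 + 1). At (u, v) = (-3/2, 2): K = 8/2809.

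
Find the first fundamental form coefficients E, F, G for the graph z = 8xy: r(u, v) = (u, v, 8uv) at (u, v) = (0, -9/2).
E = 1297;  F = 0;  G = 1

Partials: r_u = (1, 0, 8*v), r_v = (0, 1, 8*u). As functions of (u, v):
  E = r_u · r_u = 64*v^2 + 1,
  F = r_u · r_v = 64*u*v,
  G = r_v · r_v = 64*u^2 + 1.
Evaluating at (u, v) = (0, -9/2): E = 1297, F = 0, G = 1.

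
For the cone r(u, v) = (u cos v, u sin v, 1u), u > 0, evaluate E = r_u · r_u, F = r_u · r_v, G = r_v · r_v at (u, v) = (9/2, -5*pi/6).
E = 2;  F = 0;  G = 81/4

Partials: r_u = (cos(v), sin(v), 1), r_v = (-u*sin(v), u*cos(v), 0). As functions of (u, v):
  E = r_u · r_u = 2,
  F = r_u · r_v = 0,
  G = r_v · r_v = u^2.
Evaluating at (u, v) = (9/2, -5*pi/6): E = 2, F = 0, G = 81/4.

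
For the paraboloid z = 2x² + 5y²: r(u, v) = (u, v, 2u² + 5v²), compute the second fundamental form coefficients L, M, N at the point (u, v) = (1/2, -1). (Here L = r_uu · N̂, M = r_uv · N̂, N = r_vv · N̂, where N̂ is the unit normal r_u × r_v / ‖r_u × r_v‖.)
L = 4*sqrt(105)/105;  M = 0;  N = 2*sqrt(105)/21

Compute the unit normal N̂(u, v) = (-4*u/sqrt(16*u^2 + 100*v^2 + 1), -10*v/sqrt(16*u^2 + 100*v^2 + 1), 1/sqrt(16*u^2 + 100*v^2 + 1)), and the second partials r_uu, r_uv, r_vv. Take dot products:
  L(u, v) = r_uu · N̂ = 4/sqrt(16*u^2 + 100*v^2 + 1),
  M(u, v) = r_uv · N̂ = 0,
  N(u, v) = r_vv · N̂ = 10/sqrt(16*u^2 + 100*v^2 + 1).
Evaluating at (u, v) = (1/2, -1):
  L = 4*sqrt(105)/105, M = 0, N = 2*sqrt(105)/21.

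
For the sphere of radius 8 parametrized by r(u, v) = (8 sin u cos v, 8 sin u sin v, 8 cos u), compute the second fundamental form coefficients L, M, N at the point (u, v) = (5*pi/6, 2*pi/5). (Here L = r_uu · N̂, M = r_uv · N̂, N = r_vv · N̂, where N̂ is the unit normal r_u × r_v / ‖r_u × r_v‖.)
L = -8;  M = 0;  N = -2

Compute the unit normal N̂(u, v) = (sin(u)^2*cos(v)/Abs(sin(u)), sin(u)^2*sin(v)/Abs(sin(u)), sin(2*u)/(2*Abs(sin(u)))), and the second partials r_uu, r_uv, r_vv. Take dot products:
  L(u, v) = r_uu · N̂ = -8*sin(u)/Abs(sin(u)),
  M(u, v) = r_uv · N̂ = 0,
  N(u, v) = r_vv · N̂ = -8*sin(u)^3/Abs(sin(u)).
Evaluating at (u, v) = (5*pi/6, 2*pi/5):
  L = -8, M = 0, N = -2.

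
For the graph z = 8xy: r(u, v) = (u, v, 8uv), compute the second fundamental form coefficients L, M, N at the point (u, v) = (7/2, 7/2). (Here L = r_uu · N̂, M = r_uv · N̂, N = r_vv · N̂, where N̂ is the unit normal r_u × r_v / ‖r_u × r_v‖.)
L = 0;  M = 8*sqrt(1569)/1569;  N = 0

Compute the unit normal N̂(u, v) = (-8*v/sqrt(64*u^2 + 64*v^2 + 1), -8*u/sqrt(64*u^2 + 64*v^2 + 1), 1/sqrt(64*u^2 + 64*v^2 + 1)), and the second partials r_uu, r_uv, r_vv. Take dot products:
  L(u, v) = r_uu · N̂ = 0,
  M(u, v) = r_uv · N̂ = 8/sqrt(64*u^2 + 64*v^2 + 1),
  N(u, v) = r_vv · N̂ = 0.
Evaluating at (u, v) = (7/2, 7/2):
  L = 0, M = 8*sqrt(1569)/1569, N = 0.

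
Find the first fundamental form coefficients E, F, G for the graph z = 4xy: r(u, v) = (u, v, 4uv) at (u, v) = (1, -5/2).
E = 101;  F = -40;  G = 17

Partials: r_u = (1, 0, 4*v), r_v = (0, 1, 4*u). As functions of (u, v):
  E = r_u · r_u = 16*v^2 + 1,
  F = r_u · r_v = 16*u*v,
  G = r_v · r_v = 16*u^2 + 1.
Evaluating at (u, v) = (1, -5/2): E = 101, F = -40, G = 17.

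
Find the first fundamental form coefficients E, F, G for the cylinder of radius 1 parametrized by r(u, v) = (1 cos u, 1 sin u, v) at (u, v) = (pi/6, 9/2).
E = 1;  F = 0;  G = 1

Partials: r_u = (-sin(u), cos(u), 0), r_v = (0, 0, 1). As functions of (u, v):
  E = r_u · r_u = 1,
  F = r_u · r_v = 0,
  G = r_v · r_v = 1.
Evaluating at (u, v) = (pi/6, 9/2): E = 1, F = 0, G = 1.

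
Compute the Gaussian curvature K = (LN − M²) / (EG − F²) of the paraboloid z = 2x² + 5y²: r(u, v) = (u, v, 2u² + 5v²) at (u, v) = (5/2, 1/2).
K = 10/3969

Coefficients of the first fundamental form: E = 16*u^2 + 1, F = 40*u*v, G = 100*v^2 + 1.
Coefficients of the second fundamental form: L = 4/sqrt(16*u^2 + 100*v^2 + 1), M = 0, N = 10/sqrt(16*u^2 + 100*v^2 + 1).
Assemble K = (LN − M²)/(EG − F²) = 40/(256*u^4 + 3200*u^2*v^2 + 32*u^2 + 10000*v^4 + 200*v^2 + 1). At (u, v) = (5/2, 1/2): K = 10/3969.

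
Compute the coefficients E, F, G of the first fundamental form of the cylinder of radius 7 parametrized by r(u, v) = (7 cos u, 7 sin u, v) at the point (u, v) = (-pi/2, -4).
E = 49;  F = 0;  G = 1

Partials: r_u = (-7*sin(u), 7*cos(u), 0), r_v = (0, 0, 1). As functions of (u, v):
  E = r_u · r_u = 49,
  F = r_u · r_v = 0,
  G = r_v · r_v = 1.
Evaluating at (u, v) = (-pi/2, -4): E = 49, F = 0, G = 1.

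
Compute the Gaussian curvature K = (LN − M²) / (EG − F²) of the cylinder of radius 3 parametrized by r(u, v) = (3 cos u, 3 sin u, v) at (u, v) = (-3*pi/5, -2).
K = 0

Coefficients of the first fundamental form: E = 9, F = 0, G = 1.
Coefficients of the second fundamental form: L = -3, M = 0, N = 0.
Assemble K = (LN − M²)/(EG − F²) = 0. At (u, v) = (-3*pi/5, -2): K = 0.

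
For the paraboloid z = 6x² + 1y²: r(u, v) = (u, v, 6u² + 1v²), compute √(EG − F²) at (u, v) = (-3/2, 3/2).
√(EG − F²)|_{(-3/2, 3/2)} = sqrt(334)

E = 144*u^2 + 1, F = 24*u*v, G = 4*v^2 + 1; EG − F² = 144*u^2 + 4*v^2 + 1; √(EG − F²) = sqrt(144*u^2 + 4*v^2 + 1). At the given point: sqrt(334).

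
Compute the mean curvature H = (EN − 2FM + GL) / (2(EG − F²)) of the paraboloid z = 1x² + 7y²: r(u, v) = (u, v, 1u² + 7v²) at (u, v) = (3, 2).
H = 1044*sqrt(821)/674041

With E = 4*u^2 + 1, F = 28*u*v, G = 196*v^2 + 1, L = 2/sqrt(4*u^2 + 196*v^2 + 1), M = 0, N = 14/sqrt(4*u^2 + 196*v^2 + 1), assemble
  H = (EN − 2FM + GL) / (2(EG − F²)) = 4*(7*u^2 + 49*v^2 + 2)/(4*u^2 + 196*v^2 + 1)^(3/2).
At (u, v) = (3, 2): H = 1044*sqrt(821)/674041.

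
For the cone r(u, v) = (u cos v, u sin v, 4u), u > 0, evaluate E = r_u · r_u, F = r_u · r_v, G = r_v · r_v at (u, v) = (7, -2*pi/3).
E = 17;  F = 0;  G = 49

Partials: r_u = (cos(v), sin(v), 4), r_v = (-u*sin(v), u*cos(v), 0). As functions of (u, v):
  E = r_u · r_u = 17,
  F = r_u · r_v = 0,
  G = r_v · r_v = u^2.
Evaluating at (u, v) = (7, -2*pi/3): E = 17, F = 0, G = 49.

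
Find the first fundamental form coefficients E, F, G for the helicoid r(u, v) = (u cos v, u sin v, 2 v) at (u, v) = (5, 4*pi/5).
E = 1;  F = 0;  G = 29

Partials: r_u = (cos(v), sin(v), 0), r_v = (-u*sin(v), u*cos(v), 2). As functions of (u, v):
  E = r_u · r_u = 1,
  F = r_u · r_v = 0,
  G = r_v · r_v = u^2 + 4.
Evaluating at (u, v) = (5, 4*pi/5): E = 1, F = 0, G = 29.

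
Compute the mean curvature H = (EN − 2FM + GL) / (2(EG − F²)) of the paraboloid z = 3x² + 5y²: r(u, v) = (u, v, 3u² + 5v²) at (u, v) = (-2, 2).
H = 1928*sqrt(545)/297025

With E = 36*u^2 + 1, F = 60*u*v, G = 100*v^2 + 1, L = 6/sqrt(36*u^2 + 100*v^2 + 1), M = 0, N = 10/sqrt(36*u^2 + 100*v^2 + 1), assemble
  H = (EN − 2FM + GL) / (2(EG − F²)) = 4*(45*u^2 + 75*v^2 + 2)/(36*u^2 + 100*v^2 + 1)^(3/2).
At (u, v) = (-2, 2): H = 1928*sqrt(545)/297025.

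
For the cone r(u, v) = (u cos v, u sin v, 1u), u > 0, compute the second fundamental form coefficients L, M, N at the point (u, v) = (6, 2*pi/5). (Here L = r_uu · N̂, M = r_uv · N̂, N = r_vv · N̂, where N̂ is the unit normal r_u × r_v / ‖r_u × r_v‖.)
L = 0;  M = 0;  N = 3*sqrt(2)

Compute the unit normal N̂(u, v) = (-sqrt(2)*u*cos(v)/(2*Abs(u)), -sqrt(2)*u*sin(v)/(2*Abs(u)), sqrt(2)*u/(2*Abs(u))), and the second partials r_uu, r_uv, r_vv. Take dot products:
  L(u, v) = r_uu · N̂ = 0,
  M(u, v) = r_uv · N̂ = 0,
  N(u, v) = r_vv · N̂ = sqrt(2)*u^2/(2*Abs(u)).
Evaluating at (u, v) = (6, 2*pi/5):
  L = 0, M = 0, N = 3*sqrt(2).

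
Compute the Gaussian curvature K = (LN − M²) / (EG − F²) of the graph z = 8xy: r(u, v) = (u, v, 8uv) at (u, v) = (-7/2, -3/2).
K = -64/863041

Coefficients of the first fundamental form: E = 64*v^2 + 1, F = 64*u*v, G = 64*u^2 + 1.
Coefficients of the second fundamental form: L = 0, M = 8/sqrt(64*u^2 + 64*v^2 + 1), N = 0.
Assemble K = (LN − M²)/(EG − F²) = -64/(4096*u^4 + 8192*u^2*v^2 + 128*u^2 + 4096*v^4 + 128*v^2 + 1). At (u, v) = (-7/2, -3/2): K = -64/863041.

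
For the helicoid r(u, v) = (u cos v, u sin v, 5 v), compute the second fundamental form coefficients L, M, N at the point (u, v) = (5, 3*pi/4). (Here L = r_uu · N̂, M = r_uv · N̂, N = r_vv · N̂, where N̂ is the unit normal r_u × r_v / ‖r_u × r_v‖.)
L = 0;  M = -sqrt(2)/2;  N = 0

Compute the unit normal N̂(u, v) = (5*sin(v)/sqrt(u^2 + 25), -5*cos(v)/sqrt(u^2 + 25), u/sqrt(u^2 + 25)), and the second partials r_uu, r_uv, r_vv. Take dot products:
  L(u, v) = r_uu · N̂ = 0,
  M(u, v) = r_uv · N̂ = -5/sqrt(u^2 + 25),
  N(u, v) = r_vv · N̂ = 0.
Evaluating at (u, v) = (5, 3*pi/4):
  L = 0, M = -sqrt(2)/2, N = 0.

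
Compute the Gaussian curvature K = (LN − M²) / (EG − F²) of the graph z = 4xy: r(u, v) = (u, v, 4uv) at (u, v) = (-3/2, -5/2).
K = -16/18769

Coefficients of the first fundamental form: E = 16*v^2 + 1, F = 16*u*v, G = 16*u^2 + 1.
Coefficients of the second fundamental form: L = 0, M = 4/sqrt(16*u^2 + 16*v^2 + 1), N = 0.
Assemble K = (LN − M²)/(EG − F²) = -16/(256*u^4 + 512*u^2*v^2 + 32*u^2 + 256*v^4 + 32*v^2 + 1). At (u, v) = (-3/2, -5/2): K = -16/18769.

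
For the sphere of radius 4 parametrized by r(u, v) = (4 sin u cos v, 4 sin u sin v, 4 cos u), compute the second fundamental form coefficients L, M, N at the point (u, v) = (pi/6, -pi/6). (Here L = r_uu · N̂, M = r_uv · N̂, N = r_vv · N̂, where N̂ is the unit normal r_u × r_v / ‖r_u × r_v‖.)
L = -4;  M = 0;  N = -1

Compute the unit normal N̂(u, v) = (sin(u)^2*cos(v)/Abs(sin(u)), sin(u)^2*sin(v)/Abs(sin(u)), sin(2*u)/(2*Abs(sin(u)))), and the second partials r_uu, r_uv, r_vv. Take dot products:
  L(u, v) = r_uu · N̂ = -4*sin(u)/Abs(sin(u)),
  M(u, v) = r_uv · N̂ = 0,
  N(u, v) = r_vv · N̂ = -4*sin(u)^3/Abs(sin(u)).
Evaluating at (u, v) = (pi/6, -pi/6):
  L = -4, M = 0, N = -1.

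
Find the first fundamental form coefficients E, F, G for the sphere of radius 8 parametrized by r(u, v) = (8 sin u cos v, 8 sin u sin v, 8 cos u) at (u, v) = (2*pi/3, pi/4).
E = 64;  F = 0;  G = 48

Partials: r_u = (8*cos(u)*cos(v), 8*sin(v)*cos(u), -8*sin(u)), r_v = (-8*sin(u)*sin(v), 8*sin(u)*cos(v), 0). As functions of (u, v):
  E = r_u · r_u = 64,
  F = r_u · r_v = 0,
  G = r_v · r_v = 64*sin(u)^2.
Evaluating at (u, v) = (2*pi/3, pi/4): E = 64, F = 0, G = 48.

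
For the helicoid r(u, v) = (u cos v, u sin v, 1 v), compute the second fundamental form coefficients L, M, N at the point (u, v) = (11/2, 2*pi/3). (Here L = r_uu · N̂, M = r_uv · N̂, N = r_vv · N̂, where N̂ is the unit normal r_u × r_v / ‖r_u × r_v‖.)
L = 0;  M = -2*sqrt(5)/25;  N = 0

Compute the unit normal N̂(u, v) = (sin(v)/sqrt(u^2 + 1), -cos(v)/sqrt(u^2 + 1), u/sqrt(u^2 + 1)), and the second partials r_uu, r_uv, r_vv. Take dot products:
  L(u, v) = r_uu · N̂ = 0,
  M(u, v) = r_uv · N̂ = -1/sqrt(u^2 + 1),
  N(u, v) = r_vv · N̂ = 0.
Evaluating at (u, v) = (11/2, 2*pi/3):
  L = 0, M = -2*sqrt(5)/25, N = 0.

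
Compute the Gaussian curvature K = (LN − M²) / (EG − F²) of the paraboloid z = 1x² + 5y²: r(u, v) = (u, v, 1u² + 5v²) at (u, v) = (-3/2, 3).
K = 1/41405

Coefficients of the first fundamental form: E = 4*u^2 + 1, F = 20*u*v, G = 100*v^2 + 1.
Coefficients of the second fundamental form: L = 2/sqrt(4*u^2 + 100*v^2 + 1), M = 0, N = 10/sqrt(4*u^2 + 100*v^2 + 1).
Assemble K = (LN − M²)/(EG − F²) = 20/(16*u^4 + 800*u^2*v^2 + 8*u^2 + 10000*v^4 + 200*v^2 + 1). At (u, v) = (-3/2, 3): K = 1/41405.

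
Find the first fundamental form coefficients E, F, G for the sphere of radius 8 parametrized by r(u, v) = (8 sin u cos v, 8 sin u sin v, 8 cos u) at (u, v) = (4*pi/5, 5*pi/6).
E = 64;  F = 0;  G = 40 - 8*sqrt(5)

Partials: r_u = (8*cos(u)*cos(v), 8*sin(v)*cos(u), -8*sin(u)), r_v = (-8*sin(u)*sin(v), 8*sin(u)*cos(v), 0). As functions of (u, v):
  E = r_u · r_u = 64,
  F = r_u · r_v = 0,
  G = r_v · r_v = 64*sin(u)^2.
Evaluating at (u, v) = (4*pi/5, 5*pi/6): E = 64, F = 0, G = 40 - 8*sqrt(5).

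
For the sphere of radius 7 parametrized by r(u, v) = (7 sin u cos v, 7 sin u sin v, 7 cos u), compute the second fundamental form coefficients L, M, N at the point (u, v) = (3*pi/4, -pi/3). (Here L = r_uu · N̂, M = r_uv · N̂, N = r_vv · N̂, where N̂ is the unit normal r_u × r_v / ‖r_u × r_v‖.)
L = -7;  M = 0;  N = -7/2

Compute the unit normal N̂(u, v) = (sin(u)^2*cos(v)/Abs(sin(u)), sin(u)^2*sin(v)/Abs(sin(u)), sin(2*u)/(2*Abs(sin(u)))), and the second partials r_uu, r_uv, r_vv. Take dot products:
  L(u, v) = r_uu · N̂ = -7*sin(u)/Abs(sin(u)),
  M(u, v) = r_uv · N̂ = 0,
  N(u, v) = r_vv · N̂ = -7*sin(u)^3/Abs(sin(u)).
Evaluating at (u, v) = (3*pi/4, -pi/3):
  L = -7, M = 0, N = -7/2.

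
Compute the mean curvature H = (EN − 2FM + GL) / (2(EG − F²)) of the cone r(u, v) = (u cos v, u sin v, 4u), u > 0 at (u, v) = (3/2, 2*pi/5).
H = 4*sqrt(17)/51

With E = 17, F = 0, G = u^2, L = 0, M = 0, N = 4*sqrt(17)*u^2/(17*Abs(u)), assemble
  H = (EN − 2FM + GL) / (2(EG − F²)) = 2*sqrt(17)/(17*Abs(u)).
At (u, v) = (3/2, 2*pi/5): H = 4*sqrt(17)/51.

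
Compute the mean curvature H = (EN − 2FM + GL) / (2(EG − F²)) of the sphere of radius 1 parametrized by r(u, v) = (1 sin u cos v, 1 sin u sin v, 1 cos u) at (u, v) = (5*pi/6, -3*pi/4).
H = -1

With E = 1, F = 0, G = sin(u)^2, L = -sin(u)/Abs(sin(u)), M = 0, N = -sin(u)^3/Abs(sin(u)), assemble
  H = (EN − 2FM + GL) / (2(EG − F²)) = -sin(u)/Abs(sin(u)).
At (u, v) = (5*pi/6, -3*pi/4): H = -1.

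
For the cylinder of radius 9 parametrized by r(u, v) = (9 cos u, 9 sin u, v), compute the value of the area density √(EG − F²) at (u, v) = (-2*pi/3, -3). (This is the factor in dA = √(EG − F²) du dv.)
√(EG − F²)|_{(-2*pi/3, -3)} = 9

E = 81, F = 0, G = 1, so EG − F² = 81. Taking the positive square root: √(EG − F²) = 9. At (u, v) = (-2*pi/3, -3): 9.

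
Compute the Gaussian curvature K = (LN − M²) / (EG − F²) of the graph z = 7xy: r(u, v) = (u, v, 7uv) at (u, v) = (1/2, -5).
K = -784/24532209

Coefficients of the first fundamental form: E = 49*v^2 + 1, F = 49*u*v, G = 49*u^2 + 1.
Coefficients of the second fundamental form: L = 0, M = 7/sqrt(49*u^2 + 49*v^2 + 1), N = 0.
Assemble K = (LN − M²)/(EG − F²) = -49/(2401*u^4 + 4802*u^2*v^2 + 98*u^2 + 2401*v^4 + 98*v^2 + 1). At (u, v) = (1/2, -5): K = -784/24532209.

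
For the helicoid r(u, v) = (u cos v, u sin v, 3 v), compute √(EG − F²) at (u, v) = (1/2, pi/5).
√(EG − F²)|_{(1/2, pi/5)} = sqrt(37)/2

E = 1, F = 0, G = u^2 + 9; EG − F² = u^2 + 9; √(EG − F²) = sqrt(u^2 + 9). At the given point: sqrt(37)/2.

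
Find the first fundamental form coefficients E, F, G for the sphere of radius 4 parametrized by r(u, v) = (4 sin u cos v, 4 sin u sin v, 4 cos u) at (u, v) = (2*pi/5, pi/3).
E = 16;  F = 0;  G = 2*sqrt(5) + 10

Partials: r_u = (4*cos(u)*cos(v), 4*sin(v)*cos(u), -4*sin(u)), r_v = (-4*sin(u)*sin(v), 4*sin(u)*cos(v), 0). As functions of (u, v):
  E = r_u · r_u = 16,
  F = r_u · r_v = 0,
  G = r_v · r_v = 16*sin(u)^2.
Evaluating at (u, v) = (2*pi/5, pi/3): E = 16, F = 0, G = 2*sqrt(5) + 10.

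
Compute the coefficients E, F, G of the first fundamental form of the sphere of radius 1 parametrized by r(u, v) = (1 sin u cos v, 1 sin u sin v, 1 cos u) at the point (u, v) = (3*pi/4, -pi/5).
E = 1;  F = 0;  G = 1/2

Partials: r_u = (cos(u)*cos(v), sin(v)*cos(u), -sin(u)), r_v = (-sin(u)*sin(v), sin(u)*cos(v), 0). As functions of (u, v):
  E = r_u · r_u = 1,
  F = r_u · r_v = 0,
  G = r_v · r_v = sin(u)^2.
Evaluating at (u, v) = (3*pi/4, -pi/5): E = 1, F = 0, G = 1/2.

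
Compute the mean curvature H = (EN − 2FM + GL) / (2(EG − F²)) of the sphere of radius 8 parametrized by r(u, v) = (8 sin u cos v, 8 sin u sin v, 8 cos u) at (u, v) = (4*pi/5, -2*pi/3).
H = -1/8

With E = 64, F = 0, G = 64*sin(u)^2, L = -8*sin(u)/Abs(sin(u)), M = 0, N = -8*sin(u)^3/Abs(sin(u)), assemble
  H = (EN − 2FM + GL) / (2(EG − F²)) = -sin(u)/(8*Abs(sin(u))).
At (u, v) = (4*pi/5, -2*pi/3): H = -1/8.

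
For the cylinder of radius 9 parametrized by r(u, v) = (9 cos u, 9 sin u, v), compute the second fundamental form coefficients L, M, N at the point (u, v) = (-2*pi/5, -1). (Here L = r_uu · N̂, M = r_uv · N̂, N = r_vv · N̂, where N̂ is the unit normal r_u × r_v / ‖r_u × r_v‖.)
L = -9;  M = 0;  N = 0

Compute the unit normal N̂(u, v) = (cos(u), sin(u), 0), and the second partials r_uu, r_uv, r_vv. Take dot products:
  L(u, v) = r_uu · N̂ = -9,
  M(u, v) = r_uv · N̂ = 0,
  N(u, v) = r_vv · N̂ = 0.
Evaluating at (u, v) = (-2*pi/5, -1):
  L = -9, M = 0, N = 0.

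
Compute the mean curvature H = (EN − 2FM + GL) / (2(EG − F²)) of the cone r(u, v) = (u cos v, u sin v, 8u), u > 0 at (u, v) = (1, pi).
H = 4*sqrt(65)/65

With E = 65, F = 0, G = u^2, L = 0, M = 0, N = 8*sqrt(65)*u^2/(65*Abs(u)), assemble
  H = (EN − 2FM + GL) / (2(EG − F²)) = 4*sqrt(65)/(65*Abs(u)).
At (u, v) = (1, pi): H = 4*sqrt(65)/65.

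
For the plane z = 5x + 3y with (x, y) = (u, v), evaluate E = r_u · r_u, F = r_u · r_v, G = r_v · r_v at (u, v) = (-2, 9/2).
E = 26;  F = 15;  G = 10

Partials: r_u = (1, 0, 5), r_v = (0, 1, 3). As functions of (u, v):
  E = r_u · r_u = 26,
  F = r_u · r_v = 15,
  G = r_v · r_v = 10.
Evaluating at (u, v) = (-2, 9/2): E = 26, F = 15, G = 10.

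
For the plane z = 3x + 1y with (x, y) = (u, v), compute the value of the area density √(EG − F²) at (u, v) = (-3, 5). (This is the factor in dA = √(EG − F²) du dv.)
√(EG − F²)|_{(-3, 5)} = sqrt(11)

E = 10, F = 3, G = 2, so EG − F² = 11. Taking the positive square root: √(EG − F²) = sqrt(11). At (u, v) = (-3, 5): sqrt(11).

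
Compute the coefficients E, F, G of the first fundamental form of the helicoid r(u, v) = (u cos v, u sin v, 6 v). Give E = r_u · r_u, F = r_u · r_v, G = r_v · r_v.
E = 1;  F = 0;  G = u^2 + 36

Compute partials: r_u = (cos(v), sin(v), 0), r_v = (-u*sin(v), u*cos(v), 6). Then
  E = r_u · r_u = 1,
  F = r_u · r_v = 0,
  G = r_v · r_v = u^2 + 36.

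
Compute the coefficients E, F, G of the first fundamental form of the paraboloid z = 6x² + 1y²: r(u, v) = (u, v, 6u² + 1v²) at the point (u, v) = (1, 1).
E = 145;  F = 24;  G = 5

Partials: r_u = (1, 0, 12*u), r_v = (0, 1, 2*v). As functions of (u, v):
  E = r_u · r_u = 144*u^2 + 1,
  F = r_u · r_v = 24*u*v,
  G = r_v · r_v = 4*v^2 + 1.
Evaluating at (u, v) = (1, 1): E = 145, F = 24, G = 5.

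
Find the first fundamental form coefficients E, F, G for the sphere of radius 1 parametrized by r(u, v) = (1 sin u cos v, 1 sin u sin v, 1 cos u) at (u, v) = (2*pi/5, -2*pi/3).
E = 1;  F = 0;  G = sqrt(5)/8 + 5/8

Partials: r_u = (cos(u)*cos(v), sin(v)*cos(u), -sin(u)), r_v = (-sin(u)*sin(v), sin(u)*cos(v), 0). As functions of (u, v):
  E = r_u · r_u = 1,
  F = r_u · r_v = 0,
  G = r_v · r_v = sin(u)^2.
Evaluating at (u, v) = (2*pi/5, -2*pi/3): E = 1, F = 0, G = sqrt(5)/8 + 5/8.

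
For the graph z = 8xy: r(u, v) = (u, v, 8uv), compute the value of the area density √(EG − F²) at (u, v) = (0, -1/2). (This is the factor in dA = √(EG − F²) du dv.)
√(EG − F²)|_{(0, -1/2)} = sqrt(17)

E = 64*v^2 + 1, F = 64*u*v, G = 64*u^2 + 1, so EG − F² = 64*u^2 + 64*v^2 + 1. Taking the positive square root: √(EG − F²) = sqrt(64*u^2 + 64*v^2 + 1). At (u, v) = (0, -1/2): sqrt(17).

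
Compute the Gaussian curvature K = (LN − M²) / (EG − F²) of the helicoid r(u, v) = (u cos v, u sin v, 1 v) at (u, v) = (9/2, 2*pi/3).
K = -16/7225

Coefficients of the first fundamental form: E = 1, F = 0, G = u^2 + 1.
Coefficients of the second fundamental form: L = 0, M = -1/sqrt(u^2 + 1), N = 0.
Assemble K = (LN − M²)/(EG − F²) = -1/(u^2 + 1)^2. At (u, v) = (9/2, 2*pi/3): K = -16/7225.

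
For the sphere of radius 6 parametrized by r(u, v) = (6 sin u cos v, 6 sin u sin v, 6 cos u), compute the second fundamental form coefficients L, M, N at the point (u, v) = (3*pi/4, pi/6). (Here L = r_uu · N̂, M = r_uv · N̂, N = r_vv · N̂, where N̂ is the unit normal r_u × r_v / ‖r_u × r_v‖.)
L = -6;  M = 0;  N = -3

Compute the unit normal N̂(u, v) = (sin(u)^2*cos(v)/Abs(sin(u)), sin(u)^2*sin(v)/Abs(sin(u)), sin(2*u)/(2*Abs(sin(u)))), and the second partials r_uu, r_uv, r_vv. Take dot products:
  L(u, v) = r_uu · N̂ = -6*sin(u)/Abs(sin(u)),
  M(u, v) = r_uv · N̂ = 0,
  N(u, v) = r_vv · N̂ = -6*sin(u)^3/Abs(sin(u)).
Evaluating at (u, v) = (3*pi/4, pi/6):
  L = -6, M = 0, N = -3.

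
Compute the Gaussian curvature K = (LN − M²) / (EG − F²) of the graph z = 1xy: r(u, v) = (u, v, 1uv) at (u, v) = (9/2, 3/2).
K = -4/2209

Coefficients of the first fundamental form: E = v^2 + 1, F = u*v, G = u^2 + 1.
Coefficients of the second fundamental form: L = 0, M = 1/sqrt(u^2 + v^2 + 1), N = 0.
Assemble K = (LN − M²)/(EG − F²) = 1/((u^2*v^2 - (u^2 + 1)*(v^2 + 1))*(u^2 + v^2 + 1)). At (u, v) = (9/2, 3/2): K = -4/2209.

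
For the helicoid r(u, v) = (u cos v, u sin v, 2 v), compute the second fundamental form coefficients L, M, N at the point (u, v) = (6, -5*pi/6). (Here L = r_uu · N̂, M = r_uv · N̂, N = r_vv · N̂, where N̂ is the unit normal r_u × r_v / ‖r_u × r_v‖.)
L = 0;  M = -sqrt(10)/10;  N = 0

Compute the unit normal N̂(u, v) = (2*sin(v)/sqrt(u^2 + 4), -2*cos(v)/sqrt(u^2 + 4), u/sqrt(u^2 + 4)), and the second partials r_uu, r_uv, r_vv. Take dot products:
  L(u, v) = r_uu · N̂ = 0,
  M(u, v) = r_uv · N̂ = -2/sqrt(u^2 + 4),
  N(u, v) = r_vv · N̂ = 0.
Evaluating at (u, v) = (6, -5*pi/6):
  L = 0, M = -sqrt(10)/10, N = 0.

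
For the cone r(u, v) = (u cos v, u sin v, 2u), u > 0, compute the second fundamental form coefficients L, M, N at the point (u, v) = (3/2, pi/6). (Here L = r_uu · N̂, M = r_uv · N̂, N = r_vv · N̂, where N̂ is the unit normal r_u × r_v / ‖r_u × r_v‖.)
L = 0;  M = 0;  N = 3*sqrt(5)/5

Compute the unit normal N̂(u, v) = (-2*sqrt(5)*u*cos(v)/(5*Abs(u)), -2*sqrt(5)*u*sin(v)/(5*Abs(u)), sqrt(5)*u/(5*Abs(u))), and the second partials r_uu, r_uv, r_vv. Take dot products:
  L(u, v) = r_uu · N̂ = 0,
  M(u, v) = r_uv · N̂ = 0,
  N(u, v) = r_vv · N̂ = 2*sqrt(5)*u^2/(5*Abs(u)).
Evaluating at (u, v) = (3/2, pi/6):
  L = 0, M = 0, N = 3*sqrt(5)/5.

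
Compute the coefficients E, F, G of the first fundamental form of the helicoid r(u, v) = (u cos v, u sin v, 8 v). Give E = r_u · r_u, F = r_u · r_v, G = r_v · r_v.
E = 1;  F = 0;  G = u^2 + 64

Compute partials: r_u = (cos(v), sin(v), 0), r_v = (-u*sin(v), u*cos(v), 8). Then
  E = r_u · r_u = 1,
  F = r_u · r_v = 0,
  G = r_v · r_v = u^2 + 64.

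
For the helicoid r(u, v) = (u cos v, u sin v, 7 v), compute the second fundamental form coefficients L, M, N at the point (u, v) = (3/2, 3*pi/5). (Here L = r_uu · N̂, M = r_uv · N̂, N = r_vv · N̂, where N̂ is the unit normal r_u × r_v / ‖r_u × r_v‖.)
L = 0;  M = -14*sqrt(205)/205;  N = 0

Compute the unit normal N̂(u, v) = (7*sin(v)/sqrt(u^2 + 49), -7*cos(v)/sqrt(u^2 + 49), u/sqrt(u^2 + 49)), and the second partials r_uu, r_uv, r_vv. Take dot products:
  L(u, v) = r_uu · N̂ = 0,
  M(u, v) = r_uv · N̂ = -7/sqrt(u^2 + 49),
  N(u, v) = r_vv · N̂ = 0.
Evaluating at (u, v) = (3/2, 3*pi/5):
  L = 0, M = -14*sqrt(205)/205, N = 0.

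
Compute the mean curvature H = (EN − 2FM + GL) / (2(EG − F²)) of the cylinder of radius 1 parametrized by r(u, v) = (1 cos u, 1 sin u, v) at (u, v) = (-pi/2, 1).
H = -1/2

With E = 1, F = 0, G = 1, L = -1, M = 0, N = 0, assemble
  H = (EN − 2FM + GL) / (2(EG − F²)) = -1/2.
At (u, v) = (-pi/2, 1): H = -1/2.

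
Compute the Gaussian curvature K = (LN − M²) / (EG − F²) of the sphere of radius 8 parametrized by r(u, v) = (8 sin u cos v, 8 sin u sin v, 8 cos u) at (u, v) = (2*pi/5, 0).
K = 1/64

Coefficients of the first fundamental form: E = 64, F = 0, G = 64*sin(u)^2.
Coefficients of the second fundamental form: L = -8*sin(u)/Abs(sin(u)), M = 0, N = -8*sin(u)^3/Abs(sin(u)).
Assemble K = (LN − M²)/(EG − F²) = 1/64. At (u, v) = (2*pi/5, 0): K = 1/64.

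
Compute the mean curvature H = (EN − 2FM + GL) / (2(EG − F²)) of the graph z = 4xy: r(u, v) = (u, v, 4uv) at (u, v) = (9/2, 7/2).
H = -1008*sqrt(521)/271441

With E = 16*v^2 + 1, F = 16*u*v, G = 16*u^2 + 1, L = 0, M = 4/sqrt(16*u^2 + 16*v^2 + 1), N = 0, assemble
  H = (EN − 2FM + GL) / (2(EG − F²)) = -64*u*v/(16*u^2 + 16*v^2 + 1)^(3/2).
At (u, v) = (9/2, 7/2): H = -1008*sqrt(521)/271441.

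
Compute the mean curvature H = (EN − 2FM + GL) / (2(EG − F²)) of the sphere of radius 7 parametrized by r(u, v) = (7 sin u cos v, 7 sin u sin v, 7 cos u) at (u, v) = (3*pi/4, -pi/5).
H = -1/7

With E = 49, F = 0, G = 49*sin(u)^2, L = -7*sin(u)/Abs(sin(u)), M = 0, N = -7*sin(u)^3/Abs(sin(u)), assemble
  H = (EN − 2FM + GL) / (2(EG − F²)) = -sin(u)/(7*Abs(sin(u))).
At (u, v) = (3*pi/4, -pi/5): H = -1/7.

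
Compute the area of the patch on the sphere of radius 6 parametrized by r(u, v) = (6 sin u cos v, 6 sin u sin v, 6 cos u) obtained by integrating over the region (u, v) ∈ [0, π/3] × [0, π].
Area = 18*pi

Area = ∫∫ √(EG − F²) du dv with √(EG − F²) = 36*Abs(sin(u)). Integrating over [0, π/3] × [0, π] gives 18*pi.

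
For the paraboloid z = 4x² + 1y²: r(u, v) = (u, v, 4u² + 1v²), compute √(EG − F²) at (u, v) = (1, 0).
√(EG − F²)|_{(1, 0)} = sqrt(65)

E = 64*u^2 + 1, F = 16*u*v, G = 4*v^2 + 1; EG − F² = 64*u^2 + 4*v^2 + 1; √(EG − F²) = sqrt(64*u^2 + 4*v^2 + 1). At the given point: sqrt(65).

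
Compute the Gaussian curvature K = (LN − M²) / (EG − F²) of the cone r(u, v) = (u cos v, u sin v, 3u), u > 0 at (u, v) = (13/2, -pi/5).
K = 0

Coefficients of the first fundamental form: E = 10, F = 0, G = u^2.
Coefficients of the second fundamental form: L = 0, M = 0, N = 3*sqrt(10)*u^2/(10*Abs(u)).
Assemble K = (LN − M²)/(EG − F²) = 0. At (u, v) = (13/2, -pi/5): K = 0.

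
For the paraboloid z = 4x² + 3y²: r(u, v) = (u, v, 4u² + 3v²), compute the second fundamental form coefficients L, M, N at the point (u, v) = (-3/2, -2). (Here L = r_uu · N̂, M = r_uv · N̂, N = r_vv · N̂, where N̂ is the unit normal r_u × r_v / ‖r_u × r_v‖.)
L = 8/17;  M = 0;  N = 6/17

Compute the unit normal N̂(u, v) = (-8*u/sqrt(64*u^2 + 36*v^2 + 1), -6*v/sqrt(64*u^2 + 36*v^2 + 1), 1/sqrt(64*u^2 + 36*v^2 + 1)), and the second partials r_uu, r_uv, r_vv. Take dot products:
  L(u, v) = r_uu · N̂ = 8/sqrt(64*u^2 + 36*v^2 + 1),
  M(u, v) = r_uv · N̂ = 0,
  N(u, v) = r_vv · N̂ = 6/sqrt(64*u^2 + 36*v^2 + 1).
Evaluating at (u, v) = (-3/2, -2):
  L = 8/17, M = 0, N = 6/17.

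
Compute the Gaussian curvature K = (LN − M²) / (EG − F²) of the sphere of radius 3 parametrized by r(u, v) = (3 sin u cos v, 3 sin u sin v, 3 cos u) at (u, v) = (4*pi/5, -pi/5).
K = 1/9

Coefficients of the first fundamental form: E = 9, F = 0, G = 9*sin(u)^2.
Coefficients of the second fundamental form: L = -3*sin(u)/Abs(sin(u)), M = 0, N = -3*sin(u)^3/Abs(sin(u)).
Assemble K = (LN − M²)/(EG − F²) = 1/9. At (u, v) = (4*pi/5, -pi/5): K = 1/9.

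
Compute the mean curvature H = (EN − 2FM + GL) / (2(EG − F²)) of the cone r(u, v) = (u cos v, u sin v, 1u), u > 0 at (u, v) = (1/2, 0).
H = sqrt(2)/2

With E = 2, F = 0, G = u^2, L = 0, M = 0, N = sqrt(2)*u^2/(2*Abs(u)), assemble
  H = (EN − 2FM + GL) / (2(EG − F²)) = sqrt(2)/(4*Abs(u)).
At (u, v) = (1/2, 0): H = sqrt(2)/2.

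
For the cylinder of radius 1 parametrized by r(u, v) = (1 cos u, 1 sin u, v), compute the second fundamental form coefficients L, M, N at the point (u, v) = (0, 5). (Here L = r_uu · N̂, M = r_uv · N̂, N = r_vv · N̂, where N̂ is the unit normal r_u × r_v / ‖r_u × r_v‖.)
L = -1;  M = 0;  N = 0

Compute the unit normal N̂(u, v) = (cos(u), sin(u), 0), and the second partials r_uu, r_uv, r_vv. Take dot products:
  L(u, v) = r_uu · N̂ = -1,
  M(u, v) = r_uv · N̂ = 0,
  N(u, v) = r_vv · N̂ = 0.
Evaluating at (u, v) = (0, 5):
  L = -1, M = 0, N = 0.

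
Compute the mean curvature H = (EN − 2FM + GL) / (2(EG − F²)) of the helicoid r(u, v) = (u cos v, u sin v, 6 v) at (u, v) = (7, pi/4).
H = 0

With E = 1, F = 0, G = u^2 + 36, L = 0, M = -6/sqrt(u^2 + 36), N = 0, assemble
  H = (EN − 2FM + GL) / (2(EG − F²)) = 0.
At (u, v) = (7, pi/4): H = 0.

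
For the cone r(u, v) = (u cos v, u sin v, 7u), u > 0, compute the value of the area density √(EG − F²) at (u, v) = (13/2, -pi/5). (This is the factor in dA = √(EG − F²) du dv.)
√(EG − F²)|_{(13/2, -pi/5)} = 65*sqrt(2)/2

E = 50, F = 0, G = u^2, so EG − F² = 50*u^2. Taking the positive square root: √(EG − F²) = 5*sqrt(2)*Abs(u). At (u, v) = (13/2, -pi/5): 65*sqrt(2)/2.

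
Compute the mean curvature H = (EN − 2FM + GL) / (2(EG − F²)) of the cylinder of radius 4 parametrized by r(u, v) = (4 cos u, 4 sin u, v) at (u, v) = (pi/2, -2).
H = -1/8

With E = 16, F = 0, G = 1, L = -4, M = 0, N = 0, assemble
  H = (EN − 2FM + GL) / (2(EG − F²)) = -1/8.
At (u, v) = (pi/2, -2): H = -1/8.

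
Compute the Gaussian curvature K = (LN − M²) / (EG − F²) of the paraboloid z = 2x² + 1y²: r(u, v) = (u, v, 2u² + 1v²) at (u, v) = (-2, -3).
K = 8/10201

Coefficients of the first fundamental form: E = 16*u^2 + 1, F = 8*u*v, G = 4*v^2 + 1.
Coefficients of the second fundamental form: L = 4/sqrt(16*u^2 + 4*v^2 + 1), M = 0, N = 2/sqrt(16*u^2 + 4*v^2 + 1).
Assemble K = (LN − M²)/(EG − F²) = 8/(256*u^4 + 128*u^2*v^2 + 32*u^2 + 16*v^4 + 8*v^2 + 1). At (u, v) = (-2, -3): K = 8/10201.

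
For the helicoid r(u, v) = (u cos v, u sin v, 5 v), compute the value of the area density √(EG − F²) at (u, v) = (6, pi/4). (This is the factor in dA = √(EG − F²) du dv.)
√(EG − F²)|_{(6, pi/4)} = sqrt(61)

E = 1, F = 0, G = u^2 + 25, so EG − F² = u^2 + 25. Taking the positive square root: √(EG − F²) = sqrt(u^2 + 25). At (u, v) = (6, pi/4): sqrt(61).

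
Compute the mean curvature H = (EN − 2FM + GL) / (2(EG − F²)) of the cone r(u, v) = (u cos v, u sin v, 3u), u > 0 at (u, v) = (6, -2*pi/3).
H = sqrt(10)/40

With E = 10, F = 0, G = u^2, L = 0, M = 0, N = 3*sqrt(10)*u^2/(10*Abs(u)), assemble
  H = (EN − 2FM + GL) / (2(EG − F²)) = 3*sqrt(10)/(20*Abs(u)).
At (u, v) = (6, -2*pi/3): H = sqrt(10)/40.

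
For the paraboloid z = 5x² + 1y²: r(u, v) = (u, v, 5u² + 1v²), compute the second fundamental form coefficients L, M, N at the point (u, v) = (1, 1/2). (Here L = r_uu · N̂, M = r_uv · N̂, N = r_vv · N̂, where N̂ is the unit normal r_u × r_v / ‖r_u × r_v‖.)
L = 5*sqrt(102)/51;  M = 0;  N = sqrt(102)/51

Compute the unit normal N̂(u, v) = (-10*u/sqrt(100*u^2 + 4*v^2 + 1), -2*v/sqrt(100*u^2 + 4*v^2 + 1), 1/sqrt(100*u^2 + 4*v^2 + 1)), and the second partials r_uu, r_uv, r_vv. Take dot products:
  L(u, v) = r_uu · N̂ = 10/sqrt(100*u^2 + 4*v^2 + 1),
  M(u, v) = r_uv · N̂ = 0,
  N(u, v) = r_vv · N̂ = 2/sqrt(100*u^2 + 4*v^2 + 1).
Evaluating at (u, v) = (1, 1/2):
  L = 5*sqrt(102)/51, M = 0, N = sqrt(102)/51.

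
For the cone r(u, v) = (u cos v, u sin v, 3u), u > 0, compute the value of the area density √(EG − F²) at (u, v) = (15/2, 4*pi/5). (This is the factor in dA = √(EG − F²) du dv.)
√(EG − F²)|_{(15/2, 4*pi/5)} = 15*sqrt(10)/2

E = 10, F = 0, G = u^2, so EG − F² = 10*u^2. Taking the positive square root: √(EG − F²) = sqrt(10)*Abs(u). At (u, v) = (15/2, 4*pi/5): 15*sqrt(10)/2.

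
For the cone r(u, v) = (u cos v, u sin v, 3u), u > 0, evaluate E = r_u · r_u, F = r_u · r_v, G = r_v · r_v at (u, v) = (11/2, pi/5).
E = 10;  F = 0;  G = 121/4

Partials: r_u = (cos(v), sin(v), 3), r_v = (-u*sin(v), u*cos(v), 0). As functions of (u, v):
  E = r_u · r_u = 10,
  F = r_u · r_v = 0,
  G = r_v · r_v = u^2.
Evaluating at (u, v) = (11/2, pi/5): E = 10, F = 0, G = 121/4.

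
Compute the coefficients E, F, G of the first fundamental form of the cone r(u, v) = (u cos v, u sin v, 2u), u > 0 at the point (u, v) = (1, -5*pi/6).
E = 5;  F = 0;  G = 1

Partials: r_u = (cos(v), sin(v), 2), r_v = (-u*sin(v), u*cos(v), 0). As functions of (u, v):
  E = r_u · r_u = 5,
  F = r_u · r_v = 0,
  G = r_v · r_v = u^2.
Evaluating at (u, v) = (1, -5*pi/6): E = 5, F = 0, G = 1.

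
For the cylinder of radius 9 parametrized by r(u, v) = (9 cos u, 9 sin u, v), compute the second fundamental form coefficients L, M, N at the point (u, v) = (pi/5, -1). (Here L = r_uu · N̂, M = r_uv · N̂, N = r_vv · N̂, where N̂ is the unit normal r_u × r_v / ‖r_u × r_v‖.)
L = -9;  M = 0;  N = 0

Compute the unit normal N̂(u, v) = (cos(u), sin(u), 0), and the second partials r_uu, r_uv, r_vv. Take dot products:
  L(u, v) = r_uu · N̂ = -9,
  M(u, v) = r_uv · N̂ = 0,
  N(u, v) = r_vv · N̂ = 0.
Evaluating at (u, v) = (pi/5, -1):
  L = -9, M = 0, N = 0.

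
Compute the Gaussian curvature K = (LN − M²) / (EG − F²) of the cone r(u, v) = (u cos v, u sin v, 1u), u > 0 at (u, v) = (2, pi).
K = 0

Coefficients of the first fundamental form: E = 2, F = 0, G = u^2.
Coefficients of the second fundamental form: L = 0, M = 0, N = sqrt(2)*u^2/(2*Abs(u)).
Assemble K = (LN − M²)/(EG − F²) = 0. At (u, v) = (2, pi): K = 0.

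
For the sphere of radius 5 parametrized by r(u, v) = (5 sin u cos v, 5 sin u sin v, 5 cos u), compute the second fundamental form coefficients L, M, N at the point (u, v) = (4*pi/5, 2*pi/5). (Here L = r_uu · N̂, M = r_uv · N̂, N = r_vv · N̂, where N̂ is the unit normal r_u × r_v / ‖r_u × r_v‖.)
L = -5;  M = 0;  N = -25/8 + 5*sqrt(5)/8

Compute the unit normal N̂(u, v) = (sin(u)^2*cos(v)/Abs(sin(u)), sin(u)^2*sin(v)/Abs(sin(u)), sin(2*u)/(2*Abs(sin(u)))), and the second partials r_uu, r_uv, r_vv. Take dot products:
  L(u, v) = r_uu · N̂ = -5*sin(u)/Abs(sin(u)),
  M(u, v) = r_uv · N̂ = 0,
  N(u, v) = r_vv · N̂ = -5*sin(u)^3/Abs(sin(u)).
Evaluating at (u, v) = (4*pi/5, 2*pi/5):
  L = -5, M = 0, N = -25/8 + 5*sqrt(5)/8.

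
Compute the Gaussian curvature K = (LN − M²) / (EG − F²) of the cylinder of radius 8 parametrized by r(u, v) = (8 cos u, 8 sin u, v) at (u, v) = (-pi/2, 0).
K = 0

Coefficients of the first fundamental form: E = 64, F = 0, G = 1.
Coefficients of the second fundamental form: L = -8, M = 0, N = 0.
Assemble K = (LN − M²)/(EG − F²) = 0. At (u, v) = (-pi/2, 0): K = 0.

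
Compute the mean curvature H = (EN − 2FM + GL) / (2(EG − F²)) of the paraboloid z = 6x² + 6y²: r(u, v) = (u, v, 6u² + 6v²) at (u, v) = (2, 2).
H = 6924*sqrt(1153)/1329409

With E = 144*u^2 + 1, F = 144*u*v, G = 144*v^2 + 1, L = 12/sqrt(144*u^2 + 144*v^2 + 1), M = 0, N = 12/sqrt(144*u^2 + 144*v^2 + 1), assemble
  H = (EN − 2FM + GL) / (2(EG − F²)) = 12*(72*u^2 + 72*v^2 + 1)/(144*u^2 + 144*v^2 + 1)^(3/2).
At (u, v) = (2, 2): H = 6924*sqrt(1153)/1329409.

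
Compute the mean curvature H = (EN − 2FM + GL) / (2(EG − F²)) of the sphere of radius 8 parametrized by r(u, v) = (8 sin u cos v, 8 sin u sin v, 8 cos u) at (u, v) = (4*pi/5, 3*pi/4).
H = -1/8

With E = 64, F = 0, G = 64*sin(u)^2, L = -8*sin(u)/Abs(sin(u)), M = 0, N = -8*sin(u)^3/Abs(sin(u)), assemble
  H = (EN − 2FM + GL) / (2(EG − F²)) = -sin(u)/(8*Abs(sin(u))).
At (u, v) = (4*pi/5, 3*pi/4): H = -1/8.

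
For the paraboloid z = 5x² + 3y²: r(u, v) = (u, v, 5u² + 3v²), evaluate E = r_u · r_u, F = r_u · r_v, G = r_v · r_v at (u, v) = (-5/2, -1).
E = 626;  F = 150;  G = 37

Partials: r_u = (1, 0, 10*u), r_v = (0, 1, 6*v). As functions of (u, v):
  E = r_u · r_u = 100*u^2 + 1,
  F = r_u · r_v = 60*u*v,
  G = r_v · r_v = 36*v^2 + 1.
Evaluating at (u, v) = (-5/2, -1): E = 626, F = 150, G = 37.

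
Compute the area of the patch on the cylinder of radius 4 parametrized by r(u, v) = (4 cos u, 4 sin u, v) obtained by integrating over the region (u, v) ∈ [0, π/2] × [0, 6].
Area = 12*pi

Area = ∫∫ √(EG − F²) du dv with √(EG − F²) = 4. Integrating over [0, π/2] × [0, 6] gives 12*pi.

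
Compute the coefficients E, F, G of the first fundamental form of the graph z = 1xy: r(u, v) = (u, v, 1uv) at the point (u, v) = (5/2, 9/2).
E = 85/4;  F = 45/4;  G = 29/4

Partials: r_u = (1, 0, v), r_v = (0, 1, u). As functions of (u, v):
  E = r_u · r_u = v^2 + 1,
  F = r_u · r_v = u*v,
  G = r_v · r_v = u^2 + 1.
Evaluating at (u, v) = (5/2, 9/2): E = 85/4, F = 45/4, G = 29/4.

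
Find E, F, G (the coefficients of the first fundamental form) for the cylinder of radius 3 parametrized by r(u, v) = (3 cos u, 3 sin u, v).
E = 9;  F = 0;  G = 1

Compute partials: r_u = (-3*sin(u), 3*cos(u), 0), r_v = (0, 0, 1). Then
  E = r_u · r_u = 9,
  F = r_u · r_v = 0,
  G = r_v · r_v = 1.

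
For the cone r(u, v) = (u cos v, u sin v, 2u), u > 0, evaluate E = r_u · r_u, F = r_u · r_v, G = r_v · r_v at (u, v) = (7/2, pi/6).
E = 5;  F = 0;  G = 49/4

Partials: r_u = (cos(v), sin(v), 2), r_v = (-u*sin(v), u*cos(v), 0). As functions of (u, v):
  E = r_u · r_u = 5,
  F = r_u · r_v = 0,
  G = r_v · r_v = u^2.
Evaluating at (u, v) = (7/2, pi/6): E = 5, F = 0, G = 49/4.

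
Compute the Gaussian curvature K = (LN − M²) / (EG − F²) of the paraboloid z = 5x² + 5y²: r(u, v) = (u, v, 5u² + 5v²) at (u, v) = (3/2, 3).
K = 25/316969

Coefficients of the first fundamental form: E = 100*u^2 + 1, F = 100*u*v, G = 100*v^2 + 1.
Coefficients of the second fundamental form: L = 10/sqrt(100*u^2 + 100*v^2 + 1), M = 0, N = 10/sqrt(100*u^2 + 100*v^2 + 1).
Assemble K = (LN − M²)/(EG − F²) = 100/(10000*u^4 + 20000*u^2*v^2 + 200*u^2 + 10000*v^4 + 200*v^2 + 1). At (u, v) = (3/2, 3): K = 25/316969.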